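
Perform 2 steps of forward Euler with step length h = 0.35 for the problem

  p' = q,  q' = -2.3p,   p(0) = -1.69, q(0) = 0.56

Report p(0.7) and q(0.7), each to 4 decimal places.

-0.8218, 3.1231

Euler on (p,q): p_{n+1} = p_n + h·p', q_{n+1} = q_n + h·q'.
0.000000: (-1.690000, 0.560000); f=(0.560000, 3.887000) → (-1.494000, 1.920450)
0.350000: (-1.494000, 1.920450); f=(1.920450, 3.436200) → (-0.821843, 3.123120)
(p(0.7), q(0.7)) ≈ (-0.8218, 3.1231)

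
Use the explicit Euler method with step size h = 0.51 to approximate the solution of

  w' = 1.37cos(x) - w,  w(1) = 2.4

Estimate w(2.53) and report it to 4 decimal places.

0.0904

Euler: w_{n+1} = w_n + h·f(x_n, w_n).
x=1.000000, w=2.400000: f=-1.659786 → w ← 2.400000 + 0.51·(-1.659786) = 1.553509
x=1.510000, w=1.553509: f=-1.470270 → w ← 1.553509 + 0.51·(-1.470270) = 0.803672
x=2.020000, w=0.803672: f=-1.398592 → w ← 0.803672 + 0.51·(-1.398592) = 0.090390
w(2.53) ≈ 0.0904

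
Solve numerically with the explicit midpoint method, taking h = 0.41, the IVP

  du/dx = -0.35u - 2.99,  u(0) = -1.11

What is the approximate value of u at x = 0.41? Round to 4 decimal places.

-2.1001

Midpoint: k1 = f(x_n, u_n); k2 = f(x_n + h/2, u_n + (h/2)·k1); u_{n+1} = u_n + h·k2.
x=0.000000, u=-1.110000:
  k1 = f(0.000000, -1.110000) = -2.601500
  k2 = f(0.205000, -1.643308) = -2.414842
  u ← -1.110000 + 0.41·(-2.414842) = -2.100085
u(0.41) ≈ -2.1001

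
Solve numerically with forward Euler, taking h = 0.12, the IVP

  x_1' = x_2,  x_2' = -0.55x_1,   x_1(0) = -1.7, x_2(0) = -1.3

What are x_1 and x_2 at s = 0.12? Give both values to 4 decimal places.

-1.8560, -1.1878

Euler on (x_1,x_2): x_1_{n+1} = x_1_n + h·x_1', x_2_{n+1} = x_2_n + h·x_2'.
0.000000: (-1.700000, -1.300000); f=(-1.300000, 0.935000) → (-1.856000, -1.187800)
(x_1(0.12), x_2(0.12)) ≈ (-1.8560, -1.1878)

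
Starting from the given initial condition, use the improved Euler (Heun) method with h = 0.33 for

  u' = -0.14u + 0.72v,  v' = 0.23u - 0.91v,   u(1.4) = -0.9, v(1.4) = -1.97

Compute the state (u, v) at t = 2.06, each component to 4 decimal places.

Heun on (u,v): k1 = f(t_n, state_n); k2 = f(t_n + h, state_n + h·k1); state_{n+1} = state_n + (h/2)·(k1 + k2).
1.400000: (-0.900000, -1.970000)
  k1 = (-1.292400, 1.585700)
  predictor → (-1.326492, -1.446719)
  k2 = (-0.855929, 1.011421)
  → (-1.254474, -1.541475)
1.730000: (-1.254474, -1.541475)
  k1 = (-0.934236, 1.114213)
  predictor → (-1.562772, -1.173785)
  k2 = (-0.626337, 0.708706)
  → (-1.511969, -1.240693)
(u(2.06), v(2.06)) ≈ (-1.5120, -1.2407)

-1.5120, -1.2407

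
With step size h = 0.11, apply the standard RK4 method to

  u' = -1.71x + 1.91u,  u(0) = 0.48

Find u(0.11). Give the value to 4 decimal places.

RK4: k1 = f(x_n, u_n); k2 = f(x_n + h/2, u_n + (h/2)·k1); k3 = f(x_n + h/2, u_n + (h/2)·k2); k4 = f(x_n + h, u_n + h·k3); u_{n+1} = u_n + (h/6)·(k1 + 2k2 + 2k3 + k4).
x=0.000000, u=0.480000:
  k1 = f(0.000000, 0.480000) = 0.916800
  k2 = f(0.055000, 0.530424) = 0.919060
  k3 = f(0.055000, 0.530548) = 0.919297
  k4 = f(0.110000, 0.581123) = 0.921844
  u ← 0.480000 + (0.11/6)·(k1 + 2k2 + 2k3 + k4) = 0.581115
u(0.11) ≈ 0.5811

0.5811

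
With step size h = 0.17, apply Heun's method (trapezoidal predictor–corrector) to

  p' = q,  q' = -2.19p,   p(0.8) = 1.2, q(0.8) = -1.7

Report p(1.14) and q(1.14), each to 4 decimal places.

Heun on (p,q): k1 = f(s_n, state_n); k2 = f(s_n + h, state_n + h·k1); state_{n+1} = state_n + (h/2)·(k1 + k2).
0.800000: (1.200000, -1.700000)
  k1 = (-1.700000, -2.628000)
  predictor → (0.911000, -2.146760)
  k2 = (-2.146760, -1.995090)
  → (0.873025, -2.092963)
0.970000: (0.873025, -2.092963)
  k1 = (-2.092963, -1.911926)
  predictor → (0.517222, -2.417990)
  k2 = (-2.417990, -1.132716)
  → (0.489594, -2.351757)
(p(1.14), q(1.14)) ≈ (0.4896, -2.3518)

0.4896, -2.3518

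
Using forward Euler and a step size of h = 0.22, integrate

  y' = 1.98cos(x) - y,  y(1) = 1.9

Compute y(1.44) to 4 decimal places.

Euler: y_{n+1} = y_n + h·f(x_n, y_n).
x=1.000000, y=1.900000: f=-0.830201 → y ← 1.900000 + 0.22·(-0.830201) = 1.717356
x=1.220000, y=1.717356: f=-1.036937 → y ← 1.717356 + 0.22·(-1.036937) = 1.489230
y(1.44) ≈ 1.4892

1.4892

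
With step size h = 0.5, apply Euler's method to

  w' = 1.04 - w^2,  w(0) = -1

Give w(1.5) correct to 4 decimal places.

Euler: w_{n+1} = w_n + h·f(x_n, w_n).
x=0.000000, w=-1.000000: f=0.040000 → w ← -1.000000 + 0.5·0.040000 = -0.980000
x=0.500000, w=-0.980000: f=0.079600 → w ← -0.980000 + 0.5·0.079600 = -0.940200
x=1.000000, w=-0.940200: f=0.156024 → w ← -0.940200 + 0.5·0.156024 = -0.862188
w(1.5) ≈ -0.8622

-0.8622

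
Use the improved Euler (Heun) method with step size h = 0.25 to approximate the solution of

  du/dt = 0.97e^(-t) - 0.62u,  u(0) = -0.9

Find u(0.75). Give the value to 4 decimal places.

-0.1711

Heun: k1 = f(t_n, u_n); k2 = f(t_n + h, u_n + h·k1); u_{n+1} = u_n + (h/2)·(k1 + k2).
t=0.000000, u=-0.900000:
  k1 = f(0.000000, -0.900000) = 1.528000
  k2 = f(0.250000, -0.518000) = 1.076597
  u ← -0.900000 + (0.25/2)·(1.528000 + 1.076597) = -0.574425
t=0.250000, u=-0.574425:
  k1 = f(0.250000, -0.574425) = 1.111581
  k2 = f(0.500000, -0.296530) = 0.772184
  u ← -0.574425 + (0.25/2)·(1.111581 + 0.772184) = -0.338955
t=0.500000, u=-0.338955:
  k1 = f(0.500000, -0.338955) = 0.798487
  k2 = f(0.750000, -0.139333) = 0.544582
  u ← -0.338955 + (0.25/2)·(0.798487 + 0.544582) = -0.171071
u(0.75) ≈ -0.1711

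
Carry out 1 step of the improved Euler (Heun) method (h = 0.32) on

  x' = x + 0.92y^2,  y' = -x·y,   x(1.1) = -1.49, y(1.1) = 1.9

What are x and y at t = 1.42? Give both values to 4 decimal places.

-0.1827, 2.7588

Heun on (x,y): k1 = f(t_n, state_n); k2 = f(t_n + h, state_n + h·k1); state_{n+1} = state_n + (h/2)·(k1 + k2).
1.100000: (-1.490000, 1.900000)
  k1 = (1.831200, 2.831000)
  predictor → (-0.904016, 2.805920)
  k2 = (6.339316, 2.536597)
  → (-0.182717, 2.758815)
(x(1.42), y(1.42)) ≈ (-0.1827, 2.7588)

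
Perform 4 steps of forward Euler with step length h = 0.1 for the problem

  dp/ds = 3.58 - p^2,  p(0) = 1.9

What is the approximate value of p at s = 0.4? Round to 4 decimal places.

1.8933

Euler: p_{n+1} = p_n + h·f(s_n, p_n).
s=0.000000, p=1.900000: f=-0.030000 → p ← 1.900000 + 0.1·(-0.030000) = 1.897000
s=0.100000, p=1.897000: f=-0.018609 → p ← 1.897000 + 0.1·(-0.018609) = 1.895139
s=0.200000, p=1.895139: f=-0.011552 → p ← 1.895139 + 0.1·(-0.011552) = 1.893984
s=0.300000, p=1.893984: f=-0.007175 → p ← 1.893984 + 0.1·(-0.007175) = 1.893266
p(0.4) ≈ 1.8933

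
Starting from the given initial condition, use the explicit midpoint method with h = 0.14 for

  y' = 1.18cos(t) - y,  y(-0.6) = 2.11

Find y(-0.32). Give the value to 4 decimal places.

1.8544

Midpoint: k1 = f(t_n, y_n); k2 = f(t_n + h/2, y_n + (h/2)·k1); y_{n+1} = y_n + h·k2.
t=-0.600000, y=2.110000:
  k1 = f(-0.600000, 2.110000) = -1.136104
  k2 = f(-0.530000, 2.030473) = -1.012360
  y ← 2.110000 + 0.14·(-1.012360) = 1.968270
t=-0.460000, y=1.968270:
  k1 = f(-0.460000, 1.968270) = -0.910928
  k2 = f(-0.390000, 1.904505) = -0.813112
  y ← 1.968270 + 0.14·(-0.813112) = 1.854434
y(-0.32) ≈ 1.8544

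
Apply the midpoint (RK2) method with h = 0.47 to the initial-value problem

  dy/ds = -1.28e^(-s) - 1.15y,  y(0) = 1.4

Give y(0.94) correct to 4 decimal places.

Midpoint: k1 = f(s_n, y_n); k2 = f(s_n + h/2, y_n + (h/2)·k1); y_{n+1} = y_n + h·k2.
s=0.000000, y=1.400000:
  k1 = f(0.000000, 1.400000) = -2.890000
  k2 = f(0.235000, 0.720850) = -1.840908
  y ← 1.400000 + 0.47·(-1.840908) = 0.534773
s=0.470000, y=0.534773:
  k1 = f(0.470000, 0.534773) = -1.414992
  k2 = f(0.705000, 0.202250) = -0.865047
  y ← 0.534773 + 0.47·(-0.865047) = 0.128201
y(0.94) ≈ 0.1282

0.1282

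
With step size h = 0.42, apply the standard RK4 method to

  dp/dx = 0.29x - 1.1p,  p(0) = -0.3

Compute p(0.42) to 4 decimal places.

-0.1670

RK4: k1 = f(x_n, p_n); k2 = f(x_n + h/2, p_n + (h/2)·k1); k3 = f(x_n + h/2, p_n + (h/2)·k2); k4 = f(x_n + h, p_n + h·k3); p_{n+1} = p_n + (h/6)·(k1 + 2k2 + 2k3 + k4).
x=0.000000, p=-0.300000:
  k1 = f(0.000000, -0.300000) = 0.330000
  k2 = f(0.210000, -0.230700) = 0.314670
  k3 = f(0.210000, -0.233919) = 0.318211
  k4 = f(0.420000, -0.166351) = 0.304786
  p ← -0.300000 + (0.42/6)·(k1 + 2k2 + 2k3 + k4) = -0.166962
p(0.42) ≈ -0.1670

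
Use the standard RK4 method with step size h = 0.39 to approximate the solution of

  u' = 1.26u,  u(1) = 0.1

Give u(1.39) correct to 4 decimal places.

RK4: k1 = f(x_n, u_n); k2 = f(x_n + h/2, u_n + (h/2)·k1); k3 = f(x_n + h/2, u_n + (h/2)·k2); k4 = f(x_n + h, u_n + h·k3); u_{n+1} = u_n + (h/6)·(k1 + 2k2 + 2k3 + k4).
x=1.000000, u=0.100000:
  k1 = f(1.000000, 0.100000) = 0.126000
  k2 = f(1.195000, 0.124570) = 0.156958
  k3 = f(1.195000, 0.130607) = 0.164565
  k4 = f(1.390000, 0.164180) = 0.206867
  u ← 0.100000 + (0.39/6)·(k1 + 2k2 + 2k3 + k4) = 0.163434
u(1.39) ≈ 0.1634

0.1634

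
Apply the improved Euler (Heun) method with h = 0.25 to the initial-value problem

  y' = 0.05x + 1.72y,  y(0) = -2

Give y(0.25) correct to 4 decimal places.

Heun: k1 = f(x_n, y_n); k2 = f(x_n + h, y_n + h·k1); y_{n+1} = y_n + (h/2)·(k1 + k2).
x=0.000000, y=-2.000000:
  k1 = f(0.000000, -2.000000) = -3.440000
  k2 = f(0.250000, -2.860000) = -4.906700
  y ← -2.000000 + (0.25/2)·(-3.440000 + (-4.906700)) = -3.043337
y(0.25) ≈ -3.0433

-3.0433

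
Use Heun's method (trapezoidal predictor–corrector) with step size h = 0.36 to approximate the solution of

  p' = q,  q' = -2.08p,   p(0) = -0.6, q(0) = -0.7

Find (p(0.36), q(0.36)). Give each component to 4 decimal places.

-0.7711, -0.1564

Heun on (p,q): k1 = f(t_n, state_n); k2 = f(t_n + h, state_n + h·k1); state_{n+1} = state_n + (h/2)·(k1 + k2).
0.000000: (-0.600000, -0.700000)
  k1 = (-0.700000, 1.248000)
  predictor → (-0.852000, -0.250720)
  k2 = (-0.250720, 1.772160)
  → (-0.771130, -0.156371)
(p(0.36), q(0.36)) ≈ (-0.7711, -0.1564)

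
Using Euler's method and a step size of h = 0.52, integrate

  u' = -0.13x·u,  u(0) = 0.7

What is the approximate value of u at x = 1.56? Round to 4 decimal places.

0.6279

Euler: u_{n+1} = u_n + h·f(x_n, u_n).
x=0.000000, u=0.700000: f=0.000000 → u ← 0.700000 + 0.52·0.000000 = 0.700000
x=0.520000, u=0.700000: f=-0.047320 → u ← 0.700000 + 0.52·(-0.047320) = 0.675394
x=1.040000, u=0.675394: f=-0.091313 → u ← 0.675394 + 0.52·(-0.091313) = 0.627911
u(1.56) ≈ 0.6279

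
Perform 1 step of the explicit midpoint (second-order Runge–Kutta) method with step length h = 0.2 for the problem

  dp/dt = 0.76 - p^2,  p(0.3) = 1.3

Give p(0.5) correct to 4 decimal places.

1.1606

Midpoint: k1 = f(t_n, p_n); k2 = f(t_n + h/2, p_n + (h/2)·k1); p_{n+1} = p_n + h·k2.
t=0.300000, p=1.300000:
  k1 = f(0.300000, 1.300000) = -0.930000
  k2 = f(0.400000, 1.207000) = -0.696849
  p ← 1.300000 + 0.2·(-0.696849) = 1.160630
p(0.5) ≈ 1.1606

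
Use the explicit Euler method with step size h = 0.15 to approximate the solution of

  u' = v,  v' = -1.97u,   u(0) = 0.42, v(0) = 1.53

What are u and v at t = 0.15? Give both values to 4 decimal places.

Euler on (u,v): u_{n+1} = u_n + h·u', v_{n+1} = v_n + h·v'.
0.000000: (0.420000, 1.530000); f=(1.530000, -0.827400) → (0.649500, 1.405890)
(u(0.15), v(0.15)) ≈ (0.6495, 1.4059)

0.6495, 1.4059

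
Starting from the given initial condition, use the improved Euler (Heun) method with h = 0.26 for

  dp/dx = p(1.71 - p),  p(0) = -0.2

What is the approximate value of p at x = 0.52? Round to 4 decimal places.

Heun: k1 = f(x_n, p_n); k2 = f(x_n + h, p_n + h·k1); p_{n+1} = p_n + (h/2)·(k1 + k2).
x=0.000000, p=-0.200000:
  k1 = f(0.000000, -0.200000) = -0.382000
  k2 = f(0.260000, -0.299320) = -0.601430
  p ← -0.200000 + (0.26/2)·(-0.382000 + (-0.601430)) = -0.327846
x=0.260000, p=-0.327846:
  k1 = f(0.260000, -0.327846) = -0.668099
  k2 = f(0.520000, -0.501552) = -1.109207
  p ← -0.327846 + (0.26/2)·(-0.668099 + (-1.109207)) = -0.558896
p(0.52) ≈ -0.5589

-0.5589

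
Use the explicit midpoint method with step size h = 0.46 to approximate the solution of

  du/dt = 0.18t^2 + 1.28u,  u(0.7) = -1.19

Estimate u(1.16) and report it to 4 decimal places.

-2.0134

Midpoint: k1 = f(t_n, u_n); k2 = f(t_n + h/2, u_n + (h/2)·k1); u_{n+1} = u_n + h·k2.
t=0.700000, u=-1.190000:
  k1 = f(0.700000, -1.190000) = -1.435000
  k2 = f(0.930000, -1.520050) = -1.789982
  u ← -1.190000 + 0.46·(-1.789982) = -2.013392
u(1.16) ≈ -2.0134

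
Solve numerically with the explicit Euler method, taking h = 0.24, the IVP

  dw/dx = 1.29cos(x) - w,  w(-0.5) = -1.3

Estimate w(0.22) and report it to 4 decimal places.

0.1232

Euler: w_{n+1} = w_n + h·f(x_n, w_n).
x=-0.500000, w=-1.300000: f=2.432082 → w ← -1.300000 + 0.24·2.432082 = -0.716300
x=-0.260000, w=-0.716300: f=1.962944 → w ← -0.716300 + 0.24·1.962944 = -0.245194
x=-0.020000, w=-0.245194: f=1.534936 → w ← -0.245194 + 0.24·1.534936 = 0.123191
w(0.22) ≈ 0.1232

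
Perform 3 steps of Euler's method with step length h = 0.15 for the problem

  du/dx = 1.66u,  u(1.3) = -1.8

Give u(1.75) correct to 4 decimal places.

Euler: u_{n+1} = u_n + h·f(x_n, u_n).
x=1.300000, u=-1.800000: f=-2.988000 → u ← -1.800000 + 0.15·(-2.988000) = -2.248200
x=1.450000, u=-2.248200: f=-3.732012 → u ← -2.248200 + 0.15·(-3.732012) = -2.808002
x=1.600000, u=-2.808002: f=-4.661283 → u ← -2.808002 + 0.15·(-4.661283) = -3.507194
u(1.75) ≈ -3.5072

-3.5072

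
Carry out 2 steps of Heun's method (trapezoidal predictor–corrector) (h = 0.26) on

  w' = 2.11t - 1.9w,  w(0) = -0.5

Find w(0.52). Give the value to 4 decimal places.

0.0263

Heun: k1 = f(t_n, w_n); k2 = f(t_n + h, w_n + h·k1); w_{n+1} = w_n + (h/2)·(k1 + k2).
t=0.000000, w=-0.500000:
  k1 = f(0.000000, -0.500000) = 0.950000
  k2 = f(0.260000, -0.253000) = 1.029300
  w ← -0.500000 + (0.26/2)·(0.950000 + 1.029300) = -0.242691
t=0.260000, w=-0.242691:
  k1 = f(0.260000, -0.242691) = 1.009713
  k2 = f(0.520000, 0.019834) = 1.059515
  w ← -0.242691 + (0.26/2)·(1.009713 + 1.059515) = 0.026309
w(0.52) ≈ 0.0263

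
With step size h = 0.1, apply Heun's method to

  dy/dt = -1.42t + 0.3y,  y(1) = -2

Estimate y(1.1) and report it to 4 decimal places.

-2.2121

Heun: k1 = f(t_n, y_n); k2 = f(t_n + h, y_n + h·k1); y_{n+1} = y_n + (h/2)·(k1 + k2).
t=1.000000, y=-2.000000:
  k1 = f(1.000000, -2.000000) = -2.020000
  k2 = f(1.100000, -2.202000) = -2.222600
  y ← -2.000000 + (0.1/2)·(-2.020000 + (-2.222600)) = -2.212130
y(1.1) ≈ -2.2121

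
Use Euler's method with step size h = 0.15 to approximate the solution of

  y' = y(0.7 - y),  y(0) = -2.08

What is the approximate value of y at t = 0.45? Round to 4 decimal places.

-8.1575

Euler: y_{n+1} = y_n + h·f(t_n, y_n).
t=0.000000, y=-2.080000: f=-5.782400 → y ← -2.080000 + 0.15·(-5.782400) = -2.947360
t=0.150000, y=-2.947360: f=-10.750083 → y ← -2.947360 + 0.15·(-10.750083) = -4.559872
t=0.300000, y=-4.559872: f=-23.984347 → y ← -4.559872 + 0.15·(-23.984347) = -8.157525
y(0.45) ≈ -8.1575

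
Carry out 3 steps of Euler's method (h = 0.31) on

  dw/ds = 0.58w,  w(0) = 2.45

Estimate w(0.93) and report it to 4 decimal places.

Euler: w_{n+1} = w_n + h·f(s_n, w_n).
s=0.000000, w=2.450000: f=1.421000 → w ← 2.450000 + 0.31·1.421000 = 2.890510
s=0.310000, w=2.890510: f=1.676496 → w ← 2.890510 + 0.31·1.676496 = 3.410224
s=0.620000, w=3.410224: f=1.977930 → w ← 3.410224 + 0.31·1.977930 = 4.023382
w(0.93) ≈ 4.0234

4.0234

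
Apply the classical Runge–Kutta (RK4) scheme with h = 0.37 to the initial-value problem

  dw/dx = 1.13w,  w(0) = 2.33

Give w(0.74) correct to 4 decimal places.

RK4: k1 = f(x_n, w_n); k2 = f(x_n + h/2, w_n + (h/2)·k1); k3 = f(x_n + h/2, w_n + (h/2)·k2); k4 = f(x_n + h, w_n + h·k3); w_{n+1} = w_n + (h/6)·(k1 + 2k2 + 2k3 + k4).
x=0.000000, w=2.330000:
  k1 = f(0.000000, 2.330000) = 2.632900
  k2 = f(0.185000, 2.817087) = 3.183308
  k3 = f(0.185000, 2.918912) = 3.298370
  k4 = f(0.370000, 3.550397) = 4.011949
  w ← 2.330000 + (0.37/6)·(k1 + 2k2 + 2k3 + k4) = 3.539173
x=0.370000, w=3.539173:
  k1 = f(0.370000, 3.539173) = 3.999265
  k2 = f(0.555000, 4.279037) = 4.835311
  k3 = f(0.555000, 4.433705) = 5.010087
  k4 = f(0.740000, 5.392905) = 6.093982
  w ← 3.539173 + (0.37/6)·(k1 + 2k2 + 2k3 + k4) = 5.375855
w(0.74) ≈ 5.3759

5.3759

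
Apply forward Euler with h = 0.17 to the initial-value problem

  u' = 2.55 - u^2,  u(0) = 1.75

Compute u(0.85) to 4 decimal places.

Euler: u_{n+1} = u_n + h·f(x_n, u_n).
x=0.000000, u=1.750000: f=-0.512500 → u ← 1.750000 + 0.17·(-0.512500) = 1.662875
x=0.170000, u=1.662875: f=-0.215153 → u ← 1.662875 + 0.17·(-0.215153) = 1.626299
x=0.340000, u=1.626299: f=-0.094848 → u ← 1.626299 + 0.17·(-0.094848) = 1.610175
x=0.510000, u=1.610175: f=-0.042663 → u ← 1.610175 + 0.17·(-0.042663) = 1.602922
x=0.680000, u=1.602922: f=-0.019359 → u ← 1.602922 + 0.17·(-0.019359) = 1.599631
u(0.85) ≈ 1.5996

1.5996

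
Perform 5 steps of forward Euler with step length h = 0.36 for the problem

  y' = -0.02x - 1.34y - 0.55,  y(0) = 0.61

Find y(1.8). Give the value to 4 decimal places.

Euler: y_{n+1} = y_n + h·f(x_n, y_n).
x=0.000000, y=0.610000: f=-1.367400 → y ← 0.610000 + 0.36·(-1.367400) = 0.117736
x=0.360000, y=0.117736: f=-0.714966 → y ← 0.117736 + 0.36·(-0.714966) = -0.139652
x=0.720000, y=-0.139652: f=-0.377267 → y ← -0.139652 + 0.36·(-0.377267) = -0.275468
x=1.080000, y=-0.275468: f=-0.202473 → y ← -0.275468 + 0.36·(-0.202473) = -0.348358
x=1.440000, y=-0.348358: f=-0.112000 → y ← -0.348358 + 0.36·(-0.112000) = -0.388678
y(1.8) ≈ -0.3887

-0.3887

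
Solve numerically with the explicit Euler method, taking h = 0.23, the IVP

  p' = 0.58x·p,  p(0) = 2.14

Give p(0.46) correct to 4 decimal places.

Euler: p_{n+1} = p_n + h·f(x_n, p_n).
x=0.000000, p=2.140000: f=0.000000 → p ← 2.140000 + 0.23·0.000000 = 2.140000
x=0.230000, p=2.140000: f=0.285476 → p ← 2.140000 + 0.23·0.285476 = 2.205659
p(0.46) ≈ 2.2057

2.2057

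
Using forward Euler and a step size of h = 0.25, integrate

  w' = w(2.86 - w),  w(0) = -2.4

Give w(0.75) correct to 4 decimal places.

Euler: w_{n+1} = w_n + h·f(x_n, w_n).
x=0.000000, w=-2.400000: f=-12.624000 → w ← -2.400000 + 0.25·(-12.624000) = -5.556000
x=0.250000, w=-5.556000: f=-46.759296 → w ← -5.556000 + 0.25·(-46.759296) = -17.245824
x=0.500000, w=-17.245824: f=-346.741502 → w ← -17.245824 + 0.25·(-346.741502) = -103.931200
w(0.75) ≈ -103.9312

-103.9312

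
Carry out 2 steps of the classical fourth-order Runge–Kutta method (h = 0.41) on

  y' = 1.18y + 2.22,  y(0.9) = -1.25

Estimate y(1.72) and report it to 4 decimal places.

RK4: k1 = f(t_n, y_n); k2 = f(t_n + h/2, y_n + (h/2)·k1); k3 = f(t_n + h/2, y_n + (h/2)·k2); k4 = f(t_n + h, y_n + h·k3); y_{n+1} = y_n + (h/6)·(k1 + 2k2 + 2k3 + k4).
t=0.900000, y=-1.250000:
  k1 = f(0.900000, -1.250000) = 0.745000
  k2 = f(1.105000, -1.097275) = 0.925216
  k3 = f(1.105000, -1.060331) = 0.968810
  k4 = f(1.310000, -0.852788) = 1.213710
  y ← -1.250000 + (0.41/6)·(k1 + 2k2 + 2k3 + k4) = -0.857305
t=1.310000, y=-0.857305:
  k1 = f(1.310000, -0.857305) = 1.208380
  k2 = f(1.515000, -0.609587) = 1.500688
  k3 = f(1.515000, -0.549664) = 1.571397
  k4 = f(1.720000, -0.213032) = 1.968622
  y ← -0.857305 + (0.41/6)·(k1 + 2k2 + 2k3 + k4) = -0.220358
y(1.72) ≈ -0.2204

-0.2204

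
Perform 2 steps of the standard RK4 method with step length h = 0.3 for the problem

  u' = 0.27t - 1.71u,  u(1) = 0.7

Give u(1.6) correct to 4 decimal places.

RK4: k1 = f(t_n, u_n); k2 = f(t_n + h/2, u_n + (h/2)·k1); k3 = f(t_n + h/2, u_n + (h/2)·k2); k4 = f(t_n + h, u_n + h·k3); u_{n+1} = u_n + (h/6)·(k1 + 2k2 + 2k3 + k4).
t=1.000000, u=0.700000:
  k1 = f(1.000000, 0.700000) = -0.927000
  k2 = f(1.150000, 0.560950) = -0.648724
  k3 = f(1.150000, 0.602691) = -0.720102
  k4 = f(1.300000, 0.483969) = -0.476588
  u ← 0.700000 + (0.3/6)·(k1 + 2k2 + 2k3 + k4) = 0.492938
t=1.300000, u=0.492938:
  k1 = f(1.300000, 0.492938) = -0.491924
  k2 = f(1.450000, 0.419149) = -0.325245
  k3 = f(1.450000, 0.444151) = -0.367998
  k4 = f(1.600000, 0.382538) = -0.222141
  u ← 0.492938 + (0.3/6)·(k1 + 2k2 + 2k3 + k4) = 0.387910
u(1.6) ≈ 0.3879

0.3879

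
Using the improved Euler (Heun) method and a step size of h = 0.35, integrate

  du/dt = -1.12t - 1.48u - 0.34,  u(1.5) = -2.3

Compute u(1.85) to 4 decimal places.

Heun: k1 = f(t_n, u_n); k2 = f(t_n + h, u_n + h·k1); u_{n+1} = u_n + (h/2)·(k1 + k2).
t=1.500000, u=-2.300000:
  k1 = f(1.500000, -2.300000) = 1.384000
  k2 = f(1.850000, -1.815600) = 0.275088
  u ← -2.300000 + (0.35/2)·(1.384000 + 0.275088) = -2.009660
u(1.85) ≈ -2.0097

-2.0097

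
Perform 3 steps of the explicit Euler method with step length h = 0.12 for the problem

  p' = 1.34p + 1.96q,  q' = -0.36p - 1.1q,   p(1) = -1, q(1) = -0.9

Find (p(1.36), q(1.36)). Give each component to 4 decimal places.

-2.1876, -0.4282

Euler on (p,q): p_{n+1} = p_n + h·p', q_{n+1} = q_n + h·q'.
1.000000: (-1.000000, -0.900000); f=(-3.104000, 1.350000) → (-1.372480, -0.738000)
1.120000: (-1.372480, -0.738000); f=(-3.285603, 1.305893) → (-1.766752, -0.581293)
1.240000: (-1.766752, -0.581293); f=(-3.506782, 1.275453) → (-2.187566, -0.428239)
(p(1.36), q(1.36)) ≈ (-2.1876, -0.4282)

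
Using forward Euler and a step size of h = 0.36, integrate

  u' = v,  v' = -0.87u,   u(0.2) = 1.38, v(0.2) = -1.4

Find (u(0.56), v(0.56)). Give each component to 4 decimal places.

Euler on (u,v): u_{n+1} = u_n + h·u', v_{n+1} = v_n + h·v'.
0.200000: (1.380000, -1.400000); f=(-1.400000, -1.200600) → (0.876000, -1.832216)
(u(0.56), v(0.56)) ≈ (0.8760, -1.8322)

0.8760, -1.8322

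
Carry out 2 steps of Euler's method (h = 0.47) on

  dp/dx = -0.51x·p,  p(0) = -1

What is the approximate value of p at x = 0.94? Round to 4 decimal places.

Euler: p_{n+1} = p_n + h·f(x_n, p_n).
x=0.000000, p=-1.000000: f=0.000000 → p ← -1.000000 + 0.47·0.000000 = -1.000000
x=0.470000, p=-1.000000: f=0.239700 → p ← -1.000000 + 0.47·0.239700 = -0.887341
p(0.94) ≈ -0.8873

-0.8873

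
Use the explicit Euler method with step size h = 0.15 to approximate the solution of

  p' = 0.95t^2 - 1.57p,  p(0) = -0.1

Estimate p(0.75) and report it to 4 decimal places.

0.0562

Euler: p_{n+1} = p_n + h·f(t_n, p_n).
t=0.000000, p=-0.100000: f=0.157000 → p ← -0.100000 + 0.15·0.157000 = -0.076450
t=0.150000, p=-0.076450: f=0.141402 → p ← -0.076450 + 0.15·0.141402 = -0.055240
t=0.300000, p=-0.055240: f=0.172226 → p ← -0.055240 + 0.15·0.172226 = -0.029406
t=0.450000, p=-0.029406: f=0.238542 → p ← -0.029406 + 0.15·0.238542 = 0.006376
t=0.600000, p=0.006376: f=0.331990 → p ← 0.006376 + 0.15·0.331990 = 0.056174
p(0.75) ≈ 0.0562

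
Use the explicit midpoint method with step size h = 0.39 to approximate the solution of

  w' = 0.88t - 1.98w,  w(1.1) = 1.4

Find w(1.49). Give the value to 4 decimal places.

1.0350

Midpoint: k1 = f(t_n, w_n); k2 = f(t_n + h/2, w_n + (h/2)·k1); w_{n+1} = w_n + h·k2.
t=1.100000, w=1.400000:
  k1 = f(1.100000, 1.400000) = -1.804000
  k2 = f(1.295000, 1.048220) = -0.935876
  w ← 1.400000 + 0.39·(-0.935876) = 1.035009
w(1.49) ≈ 1.0350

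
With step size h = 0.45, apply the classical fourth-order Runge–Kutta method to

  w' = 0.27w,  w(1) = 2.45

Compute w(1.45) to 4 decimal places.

2.7665

RK4: k1 = f(t_n, w_n); k2 = f(t_n + h/2, w_n + (h/2)·k1); k3 = f(t_n + h/2, w_n + (h/2)·k2); k4 = f(t_n + h, w_n + h·k3); w_{n+1} = w_n + (h/6)·(k1 + 2k2 + 2k3 + k4).
t=1.000000, w=2.450000:
  k1 = f(1.000000, 2.450000) = 0.661500
  k2 = f(1.225000, 2.598838) = 0.701686
  k3 = f(1.225000, 2.607879) = 0.704127
  k4 = f(1.450000, 2.766857) = 0.747051
  w ← 2.450000 + (0.45/6)·(k1 + 2k2 + 2k3 + k4) = 2.766513
w(1.45) ≈ 2.7665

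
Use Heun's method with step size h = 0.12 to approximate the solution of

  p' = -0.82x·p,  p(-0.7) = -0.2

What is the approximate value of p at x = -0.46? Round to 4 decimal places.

Heun: k1 = f(x_n, p_n); k2 = f(x_n + h, p_n + h·k1); p_{n+1} = p_n + (h/2)·(k1 + k2).
x=-0.700000, p=-0.200000:
  k1 = f(-0.700000, -0.200000) = -0.114800
  k2 = f(-0.580000, -0.213776) = -0.101672
  p ← -0.200000 + (0.12/2)·(-0.114800 + (-0.101672)) = -0.212988
x=-0.580000, p=-0.212988:
  k1 = f(-0.580000, -0.212988) = -0.101297
  k2 = f(-0.460000, -0.225144) = -0.084924
  p ← -0.212988 + (0.12/2)·(-0.101297 + (-0.084924)) = -0.224162
p(-0.46) ≈ -0.2242

-0.2242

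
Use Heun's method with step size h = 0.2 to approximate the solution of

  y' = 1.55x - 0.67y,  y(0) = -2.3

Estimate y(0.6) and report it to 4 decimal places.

Heun: k1 = f(x_n, y_n); k2 = f(x_n + h, y_n + h·k1); y_{n+1} = y_n + (h/2)·(k1 + k2).
x=0.000000, y=-2.300000:
  k1 = f(0.000000, -2.300000) = 1.541000
  k2 = f(0.200000, -1.991800) = 1.644506
  y ← -2.300000 + (0.2/2)·(1.541000 + 1.644506) = -1.981449
x=0.200000, y=-1.981449:
  k1 = f(0.200000, -1.981449) = 1.637571
  k2 = f(0.400000, -1.653935) = 1.728137
  y ← -1.981449 + (0.2/2)·(1.637571 + 1.728137) = -1.644879
x=0.400000, y=-1.644879:
  k1 = f(0.400000, -1.644879) = 1.722069
  k2 = f(0.600000, -1.300465) = 1.801311
  y ← -1.644879 + (0.2/2)·(1.722069 + 1.801311) = -1.292541
y(0.6) ≈ -1.2925

-1.2925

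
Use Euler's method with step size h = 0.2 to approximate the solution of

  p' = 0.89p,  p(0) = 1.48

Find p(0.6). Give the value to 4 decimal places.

2.4193

Euler: p_{n+1} = p_n + h·f(s_n, p_n).
s=0.000000, p=1.480000: f=1.317200 → p ← 1.480000 + 0.2·1.317200 = 1.743440
s=0.200000, p=1.743440: f=1.551662 → p ← 1.743440 + 0.2·1.551662 = 2.053772
s=0.400000, p=2.053772: f=1.827857 → p ← 2.053772 + 0.2·1.827857 = 2.419344
p(0.6) ≈ 2.4193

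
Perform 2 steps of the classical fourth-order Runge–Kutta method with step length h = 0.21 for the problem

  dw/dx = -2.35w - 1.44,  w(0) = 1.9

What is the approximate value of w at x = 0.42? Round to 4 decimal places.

0.3244

RK4: k1 = f(x_n, w_n); k2 = f(x_n + h/2, w_n + (h/2)·k1); k3 = f(x_n + h/2, w_n + (h/2)·k2); k4 = f(x_n + h, w_n + h·k3); w_{n+1} = w_n + (h/6)·(k1 + 2k2 + 2k3 + k4).
x=0.000000, w=1.900000:
  k1 = f(0.000000, 1.900000) = -5.905000
  k2 = f(0.105000, 1.279975) = -4.447941
  k3 = f(0.105000, 1.432966) = -4.807470
  k4 = f(0.210000, 0.890431) = -3.532513
  w ← 1.900000 + (0.21/6)·(k1 + 2k2 + 2k3 + k4) = 0.921808
x=0.210000, w=0.921808:
  k1 = f(0.210000, 0.921808) = -3.606249
  k2 = f(0.315000, 0.543152) = -2.716407
  k3 = f(0.315000, 0.636585) = -2.935976
  k4 = f(0.420000, 0.305253) = -2.157345
  w ← 0.921808 + (0.21/6)·(k1 + 2k2 + 2k3 + k4) = 0.324416
w(0.42) ≈ 0.3244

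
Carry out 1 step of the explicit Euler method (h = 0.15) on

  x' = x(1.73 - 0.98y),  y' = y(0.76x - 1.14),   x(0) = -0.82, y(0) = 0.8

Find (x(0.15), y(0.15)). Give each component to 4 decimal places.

-0.9364, 0.5884

Euler on (x,y): x_{n+1} = x_n + h·x', y_{n+1} = y_n + h·y'.
0.000000: (-0.820000, 0.800000); f=(-0.775720, -1.410560) → (-0.936358, 0.588416)
(x(0.15), y(0.15)) ≈ (-0.9364, 0.5884)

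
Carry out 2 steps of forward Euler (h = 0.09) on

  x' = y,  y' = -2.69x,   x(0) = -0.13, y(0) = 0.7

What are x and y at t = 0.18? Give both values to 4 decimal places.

Euler on (x,y): x_{n+1} = x_n + h·x', y_{n+1} = y_n + h·y'.
0.000000: (-0.130000, 0.700000); f=(0.700000, 0.349700) → (-0.067000, 0.731473)
0.090000: (-0.067000, 0.731473); f=(0.731473, 0.180230) → (-0.001167, 0.747694)
(x(0.18), y(0.18)) ≈ (-0.0012, 0.7477)

-0.0012, 0.7477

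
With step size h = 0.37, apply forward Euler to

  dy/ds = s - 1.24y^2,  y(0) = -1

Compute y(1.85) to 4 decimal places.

-91.4680

Euler: y_{n+1} = y_n + h·f(s_n, y_n).
s=0.000000, y=-1.000000: f=-1.240000 → y ← -1.000000 + 0.37·(-1.240000) = -1.458800
s=0.370000, y=-1.458800: f=-2.268841 → y ← -1.458800 + 0.37·(-2.268841) = -2.298271
s=0.740000, y=-2.298271: f=-5.809742 → y ← -2.298271 + 0.37·(-5.809742) = -4.447876
s=1.110000, y=-4.447876: f=-23.421662 → y ← -4.447876 + 0.37·(-23.421662) = -13.113890
s=1.480000, y=-13.113890: f=-211.767913 → y ← -13.113890 + 0.37·(-211.767913) = -91.468018
y(1.85) ≈ -91.4680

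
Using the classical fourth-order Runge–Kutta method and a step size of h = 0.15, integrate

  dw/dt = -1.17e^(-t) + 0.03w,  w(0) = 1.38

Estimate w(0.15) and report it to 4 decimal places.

RK4: k1 = f(t_n, w_n); k2 = f(t_n + h/2, w_n + (h/2)·k1); k3 = f(t_n + h/2, w_n + (h/2)·k2); k4 = f(t_n + h, w_n + h·k3); w_{n+1} = w_n + (h/6)·(k1 + 2k2 + 2k3 + k4).
t=0.000000, w=1.380000:
  k1 = f(0.000000, 1.380000) = -1.128600
  k2 = f(0.075000, 1.295355) = -1.046599
  k3 = f(0.075000, 1.301505) = -1.046415
  k4 = f(0.150000, 1.223038) = -0.970337
  w ← 1.380000 + (0.15/6)·(k1 + 2k2 + 2k3 + k4) = 1.222876
w(0.15) ≈ 1.2229

1.2229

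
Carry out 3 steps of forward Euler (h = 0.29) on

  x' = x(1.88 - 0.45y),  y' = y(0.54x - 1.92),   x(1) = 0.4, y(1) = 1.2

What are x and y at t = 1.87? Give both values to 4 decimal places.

1.2240, 0.1837

Euler on (x,y): x_{n+1} = x_n + h·x', y_{n+1} = y_n + h·y'.
1.000000: (0.400000, 1.200000); f=(0.536000, -2.044800) → (0.555440, 0.607008)
1.290000: (0.555440, 0.607008); f=(0.892507, -0.983391) → (0.814267, 0.321825)
1.580000: (0.814267, 0.321825); f=(1.412899, -0.476396) → (1.224008, 0.183670)
(x(1.87), y(1.87)) ≈ (1.2240, 0.1837)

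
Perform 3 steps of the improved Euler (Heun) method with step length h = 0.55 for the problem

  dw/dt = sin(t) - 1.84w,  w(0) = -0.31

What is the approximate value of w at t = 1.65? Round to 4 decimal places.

Heun: k1 = f(t_n, w_n); k2 = f(t_n + h, w_n + h·k1); w_{n+1} = w_n + (h/2)·(k1 + k2).
t=0.000000, w=-0.310000:
  k1 = f(0.000000, -0.310000) = 0.570400
  k2 = f(0.550000, 0.003720) = 0.515842
  w ← -0.310000 + (0.55/2)·(0.570400 + 0.515842) = -0.011283
t=0.550000, w=-0.011283:
  k1 = f(0.550000, -0.011283) = 0.543449
  k2 = f(1.100000, 0.287613) = 0.361999
  w ← -0.011283 + (0.55/2)·(0.543449 + 0.361999) = 0.237715
t=1.100000, w=0.237715:
  k1 = f(1.100000, 0.237715) = 0.453812
  k2 = f(1.650000, 0.487311) = 0.100212
  w ← 0.237715 + (0.55/2)·(0.453812 + 0.100212) = 0.390071
w(1.65) ≈ 0.3901

0.3901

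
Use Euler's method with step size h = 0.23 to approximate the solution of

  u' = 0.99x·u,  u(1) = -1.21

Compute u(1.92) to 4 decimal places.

Euler: u_{n+1} = u_n + h·f(x_n, u_n).
x=1.000000, u=-1.210000: f=-1.197900 → u ← -1.210000 + 0.23·(-1.197900) = -1.485517
x=1.230000, u=-1.485517: f=-1.808914 → u ← -1.485517 + 0.23·(-1.808914) = -1.901567
x=1.460000, u=-1.901567: f=-2.748525 → u ← -1.901567 + 0.23·(-2.748525) = -2.533728
x=1.690000, u=-2.533728: f=-4.239180 → u ← -2.533728 + 0.23·(-4.239180) = -3.508740
u(1.92) ≈ -3.5087

-3.5087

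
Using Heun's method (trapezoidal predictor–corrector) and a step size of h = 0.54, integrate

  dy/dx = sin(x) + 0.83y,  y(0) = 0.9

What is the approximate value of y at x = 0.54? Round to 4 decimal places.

1.5326

Heun: k1 = f(x_n, y_n); k2 = f(x_n + h, y_n + h·k1); y_{n+1} = y_n + (h/2)·(k1 + k2).
x=0.000000, y=0.900000:
  k1 = f(0.000000, 0.900000) = 0.747000
  k2 = f(0.540000, 1.303380) = 1.595941
  y ← 0.900000 + (0.54/2)·(0.747000 + 1.595941) = 1.532594
y(0.54) ≈ 1.5326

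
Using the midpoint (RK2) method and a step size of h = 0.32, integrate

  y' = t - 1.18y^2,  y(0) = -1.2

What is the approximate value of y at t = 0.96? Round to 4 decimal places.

Midpoint: k1 = f(t_n, y_n); k2 = f(t_n + h/2, y_n + (h/2)·k1); y_{n+1} = y_n + h·k2.
t=0.000000, y=-1.200000:
  k1 = f(0.000000, -1.200000) = -1.699200
  k2 = f(0.160000, -1.471872) = -2.396360
  y ← -1.200000 + 0.32·(-2.396360) = -1.966835
t=0.320000, y=-1.966835:
  k1 = f(0.320000, -1.966835) = -4.244761
  k2 = f(0.480000, -2.645997) = -7.781535
  y ← -1.966835 + 0.32·(-7.781535) = -4.456926
t=0.640000, y=-4.456926:
  k1 = f(0.640000, -4.456926) = -22.799748
  k2 = f(0.800000, -8.104886) = -76.713231
  y ← -4.456926 + 0.32·(-76.713231) = -29.005160
y(0.96) ≈ -29.0052

-29.0052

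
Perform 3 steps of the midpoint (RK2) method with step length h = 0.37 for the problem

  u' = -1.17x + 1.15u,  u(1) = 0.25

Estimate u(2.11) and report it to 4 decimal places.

Midpoint: k1 = f(x_n, u_n); k2 = f(x_n + h/2, u_n + (h/2)·k1); u_{n+1} = u_n + h·k2.
x=1.000000, u=0.250000:
  k1 = f(1.000000, 0.250000) = -0.882500
  k2 = f(1.185000, 0.086738) = -1.286702
  u ← 0.250000 + 0.37·(-1.286702) = -0.226080
x=1.370000, u=-0.226080:
  k1 = f(1.370000, -0.226080) = -1.862892
  k2 = f(1.555000, -0.570715) = -2.475672
  u ← -0.226080 + 0.37·(-2.475672) = -1.142078
x=1.740000, u=-1.142078:
  k1 = f(1.740000, -1.142078) = -3.349190
  k2 = f(1.925000, -1.761678) = -4.278180
  u ← -1.142078 + 0.37·(-4.278180) = -2.725005
u(2.11) ≈ -2.7250

-2.7250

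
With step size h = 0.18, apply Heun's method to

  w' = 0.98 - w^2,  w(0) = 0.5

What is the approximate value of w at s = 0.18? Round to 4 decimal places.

0.6180

Heun: k1 = f(s_n, w_n); k2 = f(s_n + h, w_n + h·k1); w_{n+1} = w_n + (h/2)·(k1 + k2).
s=0.000000, w=0.500000:
  k1 = f(0.000000, 0.500000) = 0.730000
  k2 = f(0.180000, 0.631400) = 0.581334
  w ← 0.500000 + (0.18/2)·(0.730000 + 0.581334) = 0.618020
w(0.18) ≈ 0.6180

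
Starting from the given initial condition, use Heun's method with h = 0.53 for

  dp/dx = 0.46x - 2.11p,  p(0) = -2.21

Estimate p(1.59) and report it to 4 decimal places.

Heun: k1 = f(x_n, p_n); k2 = f(x_n + h, p_n + h·k1); p_{n+1} = p_n + (h/2)·(k1 + k2).
x=0.000000, p=-2.210000:
  k1 = f(0.000000, -2.210000) = 4.663100
  k2 = f(0.530000, 0.261443) = -0.307845
  p ← -2.210000 + (0.53/2)·(4.663100 + (-0.307845)) = -1.055857
x=0.530000, p=-1.055857:
  k1 = f(0.530000, -1.055857) = 2.471659
  k2 = f(1.060000, 0.254122) = -0.048597
  p ← -1.055857 + (0.53/2)·(2.471659 + (-0.048597)) = -0.413746
x=1.060000, p=-0.413746:
  k1 = f(1.060000, -0.413746) = 1.360604
  k2 = f(1.590000, 0.307374) = 0.082841
  p ← -0.413746 + (0.53/2)·(1.360604 + 0.082841) = -0.031233
p(1.59) ≈ -0.0312

-0.0312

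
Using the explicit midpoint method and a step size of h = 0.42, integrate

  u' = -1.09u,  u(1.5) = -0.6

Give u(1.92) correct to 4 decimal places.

Midpoint: k1 = f(t_n, u_n); k2 = f(t_n + h/2, u_n + (h/2)·k1); u_{n+1} = u_n + h·k2.
t=1.500000, u=-0.600000:
  k1 = f(1.500000, -0.600000) = 0.654000
  k2 = f(1.710000, -0.462660) = 0.504299
  u ← -0.600000 + 0.42·0.504299 = -0.388194
u(1.92) ≈ -0.3882

-0.3882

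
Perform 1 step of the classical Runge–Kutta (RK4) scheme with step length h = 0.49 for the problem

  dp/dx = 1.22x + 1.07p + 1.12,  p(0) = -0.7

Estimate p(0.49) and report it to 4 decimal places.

RK4: k1 = f(x_n, p_n); k2 = f(x_n + h/2, p_n + (h/2)·k1); k3 = f(x_n + h/2, p_n + (h/2)·k2); k4 = f(x_n + h, p_n + h·k3); p_{n+1} = p_n + (h/6)·(k1 + 2k2 + 2k3 + k4).
x=0.000000, p=-0.700000:
  k1 = f(0.000000, -0.700000) = 0.371000
  k2 = f(0.245000, -0.609105) = 0.767158
  k3 = f(0.245000, -0.512046) = 0.871010
  k4 = f(0.490000, -0.273205) = 1.425471
  p ← -0.700000 + (0.49/6)·(k1 + 2k2 + 2k3 + k4) = -0.285721
p(0.49) ≈ -0.2857

-0.2857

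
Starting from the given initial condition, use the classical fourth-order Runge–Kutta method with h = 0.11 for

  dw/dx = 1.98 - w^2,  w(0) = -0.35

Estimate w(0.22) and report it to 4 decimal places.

0.0780

RK4: k1 = f(x_n, w_n); k2 = f(x_n + h/2, w_n + (h/2)·k1); k3 = f(x_n + h/2, w_n + (h/2)·k2); k4 = f(x_n + h, w_n + h·k3); w_{n+1} = w_n + (h/6)·(k1 + 2k2 + 2k3 + k4).
x=0.000000, w=-0.350000:
  k1 = f(0.000000, -0.350000) = 1.857500
  k2 = f(0.055000, -0.247837) = 1.918577
  k3 = f(0.055000, -0.244478) = 1.920230
  k4 = f(0.110000, -0.138775) = 1.960742
  w ← -0.350000 + (0.11/6)·(k1 + 2k2 + 2k3 + k4) = -0.139243
x=0.110000, w=-0.139243:
  k1 = f(0.110000, -0.139243) = 1.960611
  k2 = f(0.165000, -0.031409) = 1.979013
  k3 = f(0.165000, -0.030397) = 1.979076
  k4 = f(0.220000, 0.078456) = 1.973845
  w ← -0.139243 + (0.11/6)·(k1 + 2k2 + 2k3 + k4) = 0.078019
w(0.22) ≈ 0.0780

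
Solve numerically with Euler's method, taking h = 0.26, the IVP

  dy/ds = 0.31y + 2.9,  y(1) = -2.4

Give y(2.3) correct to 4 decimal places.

0.8925

Euler: y_{n+1} = y_n + h·f(s_n, y_n).
s=1.000000, y=-2.400000: f=2.156000 → y ← -2.400000 + 0.26·2.156000 = -1.839440
s=1.260000, y=-1.839440: f=2.329774 → y ← -1.839440 + 0.26·2.329774 = -1.233699
s=1.520000, y=-1.233699: f=2.517553 → y ← -1.233699 + 0.26·2.517553 = -0.579135
s=1.780000, y=-0.579135: f=2.720468 → y ← -0.579135 + 0.26·2.720468 = 0.128187
s=2.040000, y=0.128187: f=2.939738 → y ← 0.128187 + 0.26·2.939738 = 0.892519
y(2.3) ≈ 0.8925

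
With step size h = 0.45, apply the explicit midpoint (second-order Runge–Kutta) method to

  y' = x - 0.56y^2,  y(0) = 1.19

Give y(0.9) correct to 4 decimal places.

1.0851

Midpoint: k1 = f(x_n, y_n); k2 = f(x_n + h/2, y_n + (h/2)·k1); y_{n+1} = y_n + h·k2.
x=0.000000, y=1.190000:
  k1 = f(0.000000, 1.190000) = -0.793016
  k2 = f(0.225000, 1.011571) = -0.348035
  y ← 1.190000 + 0.45·(-0.348035) = 1.033384
x=0.450000, y=1.033384:
  k1 = f(0.450000, 1.033384) = -0.148015
  k2 = f(0.675000, 1.000081) = 0.114909
  y ← 1.033384 + 0.45·0.114909 = 1.085093
y(0.9) ≈ 1.0851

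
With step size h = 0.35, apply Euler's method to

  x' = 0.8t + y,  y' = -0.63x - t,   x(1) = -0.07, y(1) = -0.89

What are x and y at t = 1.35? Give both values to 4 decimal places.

Euler on (x,y): x_{n+1} = x_n + h·x', y_{n+1} = y_n + h·y'.
1.000000: (-0.070000, -0.890000); f=(-0.090000, -0.955900) → (-0.101500, -1.224565)
(x(1.35), y(1.35)) ≈ (-0.1015, -1.2246)

-0.1015, -1.2246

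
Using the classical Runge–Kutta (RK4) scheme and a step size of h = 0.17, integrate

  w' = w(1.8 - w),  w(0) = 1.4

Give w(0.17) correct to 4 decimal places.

1.4871

RK4: k1 = f(s_n, w_n); k2 = f(s_n + h/2, w_n + (h/2)·k1); k3 = f(s_n + h/2, w_n + (h/2)·k2); k4 = f(s_n + h, w_n + h·k3); w_{n+1} = w_n + (h/6)·(k1 + 2k2 + 2k3 + k4).
s=0.000000, w=1.400000:
  k1 = f(0.000000, 1.400000) = 0.560000
  k2 = f(0.085000, 1.447600) = 0.510134
  k3 = f(0.085000, 1.443361) = 0.514758
  k4 = f(0.170000, 1.487509) = 0.464833
  w ← 1.400000 + (0.17/6)·(k1 + 2k2 + 2k3 + k4) = 1.487114
w(0.17) ≈ 1.4871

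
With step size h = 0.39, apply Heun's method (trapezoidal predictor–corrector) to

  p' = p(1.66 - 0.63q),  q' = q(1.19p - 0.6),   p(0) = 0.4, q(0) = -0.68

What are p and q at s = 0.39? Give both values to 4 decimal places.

0.8555, -0.6968

Heun on (p,q): k1 = f(s_n, state_n); k2 = f(s_n + h, state_n + h·k1); state_{n+1} = state_n + (h/2)·(k1 + k2).
0.000000: (0.400000, -0.680000)
  k1 = (0.835360, 0.084320)
  predictor → (0.725790, -0.647115)
  k2 = (1.500704, -0.170638)
  → (0.855533, -0.696832)
(p(0.39), q(0.39)) ≈ (0.8555, -0.6968)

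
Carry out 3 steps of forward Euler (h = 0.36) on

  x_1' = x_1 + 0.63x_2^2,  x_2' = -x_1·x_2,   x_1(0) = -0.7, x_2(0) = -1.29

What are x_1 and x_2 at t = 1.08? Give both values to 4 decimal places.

Euler on (x_1,x_2): x_1_{n+1} = x_1_n + h·x_1', x_2_{n+1} = x_2_n + h·x_2'.
0.000000: (-0.700000, -1.290000); f=(0.348383, -0.903000) → (-0.574582, -1.615080)
0.360000: (-0.574582, -1.615080); f=(1.068762, -0.927996) → (-0.189828, -1.949159)
0.720000: (-0.189828, -1.949159); f=(2.203680, -0.370004) → (0.603497, -2.082360)
(x_1(1.08), x_2(1.08)) ≈ (0.6035, -2.0824)

0.6035, -2.0824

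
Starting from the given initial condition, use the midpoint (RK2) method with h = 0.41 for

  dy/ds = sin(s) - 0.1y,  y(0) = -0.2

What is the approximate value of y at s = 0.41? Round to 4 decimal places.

Midpoint: k1 = f(s_n, y_n); k2 = f(s_n + h/2, y_n + (h/2)·k1); y_{n+1} = y_n + h·k2.
s=0.000000, y=-0.200000:
  k1 = f(0.000000, -0.200000) = 0.020000
  k2 = f(0.205000, -0.195900) = 0.223157
  y ← -0.200000 + 0.41·0.223157 = -0.108506
y(0.41) ≈ -0.1085

-0.1085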